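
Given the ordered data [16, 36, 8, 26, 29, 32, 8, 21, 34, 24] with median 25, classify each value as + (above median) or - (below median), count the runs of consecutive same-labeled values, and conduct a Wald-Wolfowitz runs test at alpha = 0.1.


Step 1: Compute median = 25; label A = above, B = below.
Labels in order: BABAAABBAB  (n_A = 5, n_B = 5)
Step 2: Count runs R = 7.
Step 3: Under H0 (random ordering), E[R] = 2*n_A*n_B/(n_A+n_B) + 1 = 2*5*5/10 + 1 = 6.0000.
        Var[R] = 2*n_A*n_B*(2*n_A*n_B - n_A - n_B) / ((n_A+n_B)^2 * (n_A+n_B-1)) = 2000/900 = 2.2222.
        SD[R] = 1.4907.
Step 4: Continuity-corrected z = (R - 0.5 - E[R]) / SD[R] = (7 - 0.5 - 6.0000) / 1.4907 = 0.3354.
Step 5: Two-sided p-value via normal approximation = 2*(1 - Phi(|z|)) = 0.737316.
Step 6: alpha = 0.1. fail to reject H0.

R = 7, z = 0.3354, p = 0.737316, fail to reject H0.


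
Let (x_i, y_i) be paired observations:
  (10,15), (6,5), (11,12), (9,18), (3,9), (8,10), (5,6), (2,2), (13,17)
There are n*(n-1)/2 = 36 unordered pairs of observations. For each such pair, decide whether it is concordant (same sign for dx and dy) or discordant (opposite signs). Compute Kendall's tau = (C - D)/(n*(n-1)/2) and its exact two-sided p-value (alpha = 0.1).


Step 1: Enumerate the 36 unordered pairs (i,j) with i<j and classify each by sign(x_j-x_i) * sign(y_j-y_i).
  (1,2):dx=-4,dy=-10->C; (1,3):dx=+1,dy=-3->D; (1,4):dx=-1,dy=+3->D; (1,5):dx=-7,dy=-6->C
  (1,6):dx=-2,dy=-5->C; (1,7):dx=-5,dy=-9->C; (1,8):dx=-8,dy=-13->C; (1,9):dx=+3,dy=+2->C
  (2,3):dx=+5,dy=+7->C; (2,4):dx=+3,dy=+13->C; (2,5):dx=-3,dy=+4->D; (2,6):dx=+2,dy=+5->C
  (2,7):dx=-1,dy=+1->D; (2,8):dx=-4,dy=-3->C; (2,9):dx=+7,dy=+12->C; (3,4):dx=-2,dy=+6->D
  (3,5):dx=-8,dy=-3->C; (3,6):dx=-3,dy=-2->C; (3,7):dx=-6,dy=-6->C; (3,8):dx=-9,dy=-10->C
  (3,9):dx=+2,dy=+5->C; (4,5):dx=-6,dy=-9->C; (4,6):dx=-1,dy=-8->C; (4,7):dx=-4,dy=-12->C
  (4,8):dx=-7,dy=-16->C; (4,9):dx=+4,dy=-1->D; (5,6):dx=+5,dy=+1->C; (5,7):dx=+2,dy=-3->D
  (5,8):dx=-1,dy=-7->C; (5,9):dx=+10,dy=+8->C; (6,7):dx=-3,dy=-4->C; (6,8):dx=-6,dy=-8->C
  (6,9):dx=+5,dy=+7->C; (7,8):dx=-3,dy=-4->C; (7,9):dx=+8,dy=+11->C; (8,9):dx=+11,dy=+15->C
Step 2: C = 29, D = 7, total pairs = 36.
Step 3: tau = (C - D)/(n(n-1)/2) = (29 - 7)/36 = 0.611111.
Step 4: Exact two-sided p-value (enumerate n! = 362880 permutations of y under H0): p = 0.024741.
Step 5: alpha = 0.1. reject H0.

tau_b = 0.6111 (C=29, D=7), p = 0.024741, reject H0.


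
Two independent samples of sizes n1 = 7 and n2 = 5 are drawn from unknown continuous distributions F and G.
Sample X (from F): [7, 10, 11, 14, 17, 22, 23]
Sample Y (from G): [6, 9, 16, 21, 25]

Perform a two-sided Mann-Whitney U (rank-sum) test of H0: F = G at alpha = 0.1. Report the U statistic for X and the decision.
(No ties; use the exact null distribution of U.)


Step 1: Combine and sort all 12 observations; assign midranks.
sorted (value, group): (6,Y), (7,X), (9,Y), (10,X), (11,X), (14,X), (16,Y), (17,X), (21,Y), (22,X), (23,X), (25,Y)
ranks: 6->1, 7->2, 9->3, 10->4, 11->5, 14->6, 16->7, 17->8, 21->9, 22->10, 23->11, 25->12
Step 2: Rank sum for X: R1 = 2 + 4 + 5 + 6 + 8 + 10 + 11 = 46.
Step 3: U_X = R1 - n1(n1+1)/2 = 46 - 7*8/2 = 46 - 28 = 18.
       U_Y = n1*n2 - U_X = 35 - 18 = 17.
Step 4: No ties, so the exact null distribution of U (based on enumerating the C(12,7) = 792 equally likely rank assignments) gives the two-sided p-value.
Step 5: p-value = 1.000000; compare to alpha = 0.1. fail to reject H0.

U_X = 18, p = 1.000000, fail to reject H0 at alpha = 0.1.


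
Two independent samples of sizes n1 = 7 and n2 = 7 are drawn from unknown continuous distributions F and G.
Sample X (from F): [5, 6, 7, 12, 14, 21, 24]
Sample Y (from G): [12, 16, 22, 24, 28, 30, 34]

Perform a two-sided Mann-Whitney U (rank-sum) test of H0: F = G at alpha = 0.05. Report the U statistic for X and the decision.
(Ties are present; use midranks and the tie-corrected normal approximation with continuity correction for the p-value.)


Step 1: Combine and sort all 14 observations; assign midranks.
sorted (value, group): (5,X), (6,X), (7,X), (12,X), (12,Y), (14,X), (16,Y), (21,X), (22,Y), (24,X), (24,Y), (28,Y), (30,Y), (34,Y)
ranks: 5->1, 6->2, 7->3, 12->4.5, 12->4.5, 14->6, 16->7, 21->8, 22->9, 24->10.5, 24->10.5, 28->12, 30->13, 34->14
Step 2: Rank sum for X: R1 = 1 + 2 + 3 + 4.5 + 6 + 8 + 10.5 = 35.
Step 3: U_X = R1 - n1(n1+1)/2 = 35 - 7*8/2 = 35 - 28 = 7.
       U_Y = n1*n2 - U_X = 49 - 7 = 42.
Step 4: Ties are present, so use the tie-corrected normal approximation (with continuity correction) for the p-value.
Step 5: p-value = 0.029483; compare to alpha = 0.05. reject H0.

U_X = 7, p = 0.029483, reject H0 at alpha = 0.05.


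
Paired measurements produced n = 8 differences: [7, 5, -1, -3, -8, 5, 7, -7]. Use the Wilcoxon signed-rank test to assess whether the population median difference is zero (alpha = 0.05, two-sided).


Step 1: Drop any zero differences (none here) and take |d_i|.
|d| = [7, 5, 1, 3, 8, 5, 7, 7]
Step 2: Midrank |d_i| (ties get averaged ranks).
ranks: |7|->6, |5|->3.5, |1|->1, |3|->2, |8|->8, |5|->3.5, |7|->6, |7|->6
Step 3: Attach original signs; sum ranks with positive sign and with negative sign.
W+ = 6 + 3.5 + 3.5 + 6 = 19
W- = 1 + 2 + 8 + 6 = 17
(Check: W+ + W- = 36 should equal n(n+1)/2 = 36.)
Step 4: Test statistic W = min(W+, W-) = 17.
Step 5: Ties in |d|, so use the tie-corrected normal approximation.
        E[W] = n(n+1)/4 = 8*9/4 = 18.
        Tie groups: |d|=5 (t=2), |d|=7 (t=3); sum(t^3 - t) = 30.
        Var[W] = n(n+1)(2n+1)/24 - sum(t^3-t)/48 = 1224/24 - 30/48 = 50.375.
        z = (W - E[W]) / sqrt(Var[W]) = (17 - 18) / 7.0975 = -0.1409.
        Two-sided p = 2*Phi(z) = 0.887954.
Step 6: alpha = 0.05. fail to reject H0.

W+ = 19, W- = 17, W = min = 17, p = 0.887954, fail to reject H0.


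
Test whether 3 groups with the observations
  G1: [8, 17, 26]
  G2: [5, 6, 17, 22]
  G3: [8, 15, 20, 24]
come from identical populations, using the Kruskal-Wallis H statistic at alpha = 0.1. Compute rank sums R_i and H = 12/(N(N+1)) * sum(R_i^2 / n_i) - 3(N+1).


Step 1: Combine all N = 11 observations and assign midranks.
sorted (value, group, rank): (5,G2,1), (6,G2,2), (8,G1,3.5), (8,G3,3.5), (15,G3,5), (17,G1,6.5), (17,G2,6.5), (20,G3,8), (22,G2,9), (24,G3,10), (26,G1,11)
Step 2: Sum ranks within each group.
R_1 = 21 (n_1 = 3)
R_2 = 18.5 (n_2 = 4)
R_3 = 26.5 (n_3 = 4)
Step 3: H = 12/(N(N+1)) * sum(R_i^2/n_i) - 3(N+1)
     = 12/(11*12) * (21^2/3 + 18.5^2/4 + 26.5^2/4) - 3*12
     = 0.090909 * 408.125 - 36
     = 1.102273.
Step 4: Ties present; correction factor C = 1 - 12/(11^3 - 11) = 0.990909. Corrected H = 1.102273 / 0.990909 = 1.112385.
Step 5: Under H0, H ~ chi^2(2); p-value = 0.573388.
Step 6: alpha = 0.1. fail to reject H0.

H = 1.1124, df = 2, p = 0.573388, fail to reject H0.


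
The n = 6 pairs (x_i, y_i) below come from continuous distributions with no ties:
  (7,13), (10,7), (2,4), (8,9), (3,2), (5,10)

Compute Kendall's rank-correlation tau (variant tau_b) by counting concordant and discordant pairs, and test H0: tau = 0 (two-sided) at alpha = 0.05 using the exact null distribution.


Step 1: Enumerate the 15 unordered pairs (i,j) with i<j and classify each by sign(x_j-x_i) * sign(y_j-y_i).
  (1,2):dx=+3,dy=-6->D; (1,3):dx=-5,dy=-9->C; (1,4):dx=+1,dy=-4->D; (1,5):dx=-4,dy=-11->C
  (1,6):dx=-2,dy=-3->C; (2,3):dx=-8,dy=-3->C; (2,4):dx=-2,dy=+2->D; (2,5):dx=-7,dy=-5->C
  (2,6):dx=-5,dy=+3->D; (3,4):dx=+6,dy=+5->C; (3,5):dx=+1,dy=-2->D; (3,6):dx=+3,dy=+6->C
  (4,5):dx=-5,dy=-7->C; (4,6):dx=-3,dy=+1->D; (5,6):dx=+2,dy=+8->C
Step 2: C = 9, D = 6, total pairs = 15.
Step 3: tau = (C - D)/(n(n-1)/2) = (9 - 6)/15 = 0.200000.
Step 4: Exact two-sided p-value (enumerate n! = 720 permutations of y under H0): p = 0.719444.
Step 5: alpha = 0.05. fail to reject H0.

tau_b = 0.2000 (C=9, D=6), p = 0.719444, fail to reject H0.


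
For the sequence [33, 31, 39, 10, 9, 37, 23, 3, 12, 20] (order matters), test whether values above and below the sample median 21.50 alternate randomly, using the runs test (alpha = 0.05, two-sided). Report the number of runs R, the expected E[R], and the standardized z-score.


Step 1: Compute median = 21.50; label A = above, B = below.
Labels in order: AAABBAABBB  (n_A = 5, n_B = 5)
Step 2: Count runs R = 4.
Step 3: Under H0 (random ordering), E[R] = 2*n_A*n_B/(n_A+n_B) + 1 = 2*5*5/10 + 1 = 6.0000.
        Var[R] = 2*n_A*n_B*(2*n_A*n_B - n_A - n_B) / ((n_A+n_B)^2 * (n_A+n_B-1)) = 2000/900 = 2.2222.
        SD[R] = 1.4907.
Step 4: Continuity-corrected z = (R + 0.5 - E[R]) / SD[R] = (4 + 0.5 - 6.0000) / 1.4907 = -1.0062.
Step 5: Two-sided p-value via normal approximation = 2*(1 - Phi(|z|)) = 0.314305.
Step 6: alpha = 0.05. fail to reject H0.

R = 4, z = -1.0062, p = 0.314305, fail to reject H0.


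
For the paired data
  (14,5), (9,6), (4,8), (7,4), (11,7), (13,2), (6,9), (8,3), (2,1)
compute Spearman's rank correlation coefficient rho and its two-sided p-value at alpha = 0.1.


Step 1: Rank x and y separately (midranks; no ties here).
rank(x): 14->9, 9->6, 4->2, 7->4, 11->7, 13->8, 6->3, 8->5, 2->1
rank(y): 5->5, 6->6, 8->8, 4->4, 7->7, 2->2, 9->9, 3->3, 1->1
Step 2: d_i = R_x(i) - R_y(i); compute d_i^2.
  (9-5)^2=16, (6-6)^2=0, (2-8)^2=36, (4-4)^2=0, (7-7)^2=0, (8-2)^2=36, (3-9)^2=36, (5-3)^2=4, (1-1)^2=0
sum(d^2) = 128.
Step 3: rho = 1 - 6*128 / (9*(9^2 - 1)) = 1 - 768/720 = -0.066667.
Step 4: Under H0, t = rho * sqrt((n-2)/(1-rho^2)) = -0.1768 ~ t(7).
Step 5: Two-sided p-value from the t-distribution with 7 df = 0.864690.
Step 6: alpha = 0.1. fail to reject H0.

rho = -0.0667, p = 0.864690, fail to reject H0 at alpha = 0.1.


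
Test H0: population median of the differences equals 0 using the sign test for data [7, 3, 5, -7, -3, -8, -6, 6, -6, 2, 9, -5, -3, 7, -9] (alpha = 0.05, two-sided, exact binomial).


Step 1: Discard zero differences. Original n = 15; n_eff = number of nonzero differences = 15.
Nonzero differences (with sign): +7, +3, +5, -7, -3, -8, -6, +6, -6, +2, +9, -5, -3, +7, -9
Step 2: Count signs: positive = 7, negative = 8.
Step 3: Under H0: P(positive) = 0.5, so the number of positives S ~ Bin(15, 0.5).
Step 4: Two-sided exact p-value = sum of Bin(15,0.5) probabilities at or below the observed probability = 1.000000.
Step 5: alpha = 0.05. fail to reject H0.

n_eff = 15, pos = 7, neg = 8, p = 1.000000, fail to reject H0.


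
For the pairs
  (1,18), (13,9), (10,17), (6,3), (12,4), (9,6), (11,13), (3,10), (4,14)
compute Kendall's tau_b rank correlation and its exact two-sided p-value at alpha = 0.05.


Step 1: Enumerate the 36 unordered pairs (i,j) with i<j and classify each by sign(x_j-x_i) * sign(y_j-y_i).
  (1,2):dx=+12,dy=-9->D; (1,3):dx=+9,dy=-1->D; (1,4):dx=+5,dy=-15->D; (1,5):dx=+11,dy=-14->D
  (1,6):dx=+8,dy=-12->D; (1,7):dx=+10,dy=-5->D; (1,8):dx=+2,dy=-8->D; (1,9):dx=+3,dy=-4->D
  (2,3):dx=-3,dy=+8->D; (2,4):dx=-7,dy=-6->C; (2,5):dx=-1,dy=-5->C; (2,6):dx=-4,dy=-3->C
  (2,7):dx=-2,dy=+4->D; (2,8):dx=-10,dy=+1->D; (2,9):dx=-9,dy=+5->D; (3,4):dx=-4,dy=-14->C
  (3,5):dx=+2,dy=-13->D; (3,6):dx=-1,dy=-11->C; (3,7):dx=+1,dy=-4->D; (3,8):dx=-7,dy=-7->C
  (3,9):dx=-6,dy=-3->C; (4,5):dx=+6,dy=+1->C; (4,6):dx=+3,dy=+3->C; (4,7):dx=+5,dy=+10->C
  (4,8):dx=-3,dy=+7->D; (4,9):dx=-2,dy=+11->D; (5,6):dx=-3,dy=+2->D; (5,7):dx=-1,dy=+9->D
  (5,8):dx=-9,dy=+6->D; (5,9):dx=-8,dy=+10->D; (6,7):dx=+2,dy=+7->C; (6,8):dx=-6,dy=+4->D
  (6,9):dx=-5,dy=+8->D; (7,8):dx=-8,dy=-3->C; (7,9):dx=-7,dy=+1->D; (8,9):dx=+1,dy=+4->C
Step 2: C = 13, D = 23, total pairs = 36.
Step 3: tau = (C - D)/(n(n-1)/2) = (13 - 23)/36 = -0.277778.
Step 4: Exact two-sided p-value (enumerate n! = 362880 permutations of y under H0): p = 0.358488.
Step 5: alpha = 0.05. fail to reject H0.

tau_b = -0.2778 (C=13, D=23), p = 0.358488, fail to reject H0.


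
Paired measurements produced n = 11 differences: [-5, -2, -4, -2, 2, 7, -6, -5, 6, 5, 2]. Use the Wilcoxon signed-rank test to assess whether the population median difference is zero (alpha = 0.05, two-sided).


Step 1: Drop any zero differences (none here) and take |d_i|.
|d| = [5, 2, 4, 2, 2, 7, 6, 5, 6, 5, 2]
Step 2: Midrank |d_i| (ties get averaged ranks).
ranks: |5|->7, |2|->2.5, |4|->5, |2|->2.5, |2|->2.5, |7|->11, |6|->9.5, |5|->7, |6|->9.5, |5|->7, |2|->2.5
Step 3: Attach original signs; sum ranks with positive sign and with negative sign.
W+ = 2.5 + 11 + 9.5 + 7 + 2.5 = 32.5
W- = 7 + 2.5 + 5 + 2.5 + 9.5 + 7 = 33.5
(Check: W+ + W- = 66 should equal n(n+1)/2 = 66.)
Step 4: Test statistic W = min(W+, W-) = 32.5.
Step 5: Ties in |d|, so use the tie-corrected normal approximation.
        E[W] = n(n+1)/4 = 11*12/4 = 33.
        Tie groups: |d|=2 (t=4), |d|=5 (t=3), |d|=6 (t=2); sum(t^3 - t) = 90.
        Var[W] = n(n+1)(2n+1)/24 - sum(t^3-t)/48 = 3036/24 - 90/48 = 124.625.
        z = (W - E[W]) / sqrt(Var[W]) = (32.5 - 33) / 11.1636 = -0.0448.
        Two-sided p = 2*Phi(z) = 0.964276.
Step 6: alpha = 0.05. fail to reject H0.

W+ = 32.5, W- = 33.5, W = min = 32.5, p = 0.964276, fail to reject H0.


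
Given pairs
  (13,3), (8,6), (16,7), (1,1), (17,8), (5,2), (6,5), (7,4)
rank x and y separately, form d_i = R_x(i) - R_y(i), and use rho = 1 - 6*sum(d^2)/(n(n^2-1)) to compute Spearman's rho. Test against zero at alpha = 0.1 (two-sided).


Step 1: Rank x and y separately (midranks; no ties here).
rank(x): 13->6, 8->5, 16->7, 1->1, 17->8, 5->2, 6->3, 7->4
rank(y): 3->3, 6->6, 7->7, 1->1, 8->8, 2->2, 5->5, 4->4
Step 2: d_i = R_x(i) - R_y(i); compute d_i^2.
  (6-3)^2=9, (5-6)^2=1, (7-7)^2=0, (1-1)^2=0, (8-8)^2=0, (2-2)^2=0, (3-5)^2=4, (4-4)^2=0
sum(d^2) = 14.
Step 3: rho = 1 - 6*14 / (8*(8^2 - 1)) = 1 - 84/504 = 0.833333.
Step 4: Under H0, t = rho * sqrt((n-2)/(1-rho^2)) = 3.6927 ~ t(6).
Step 5: Two-sided p-value from the t-distribution with 6 df = 0.010176.
Step 6: alpha = 0.1. reject H0.

rho = 0.8333, p = 0.010176, reject H0 at alpha = 0.1.


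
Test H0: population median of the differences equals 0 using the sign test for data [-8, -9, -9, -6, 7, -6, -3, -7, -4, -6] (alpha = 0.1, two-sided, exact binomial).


Step 1: Discard zero differences. Original n = 10; n_eff = number of nonzero differences = 10.
Nonzero differences (with sign): -8, -9, -9, -6, +7, -6, -3, -7, -4, -6
Step 2: Count signs: positive = 1, negative = 9.
Step 3: Under H0: P(positive) = 0.5, so the number of positives S ~ Bin(10, 0.5).
Step 4: Two-sided exact p-value = sum of Bin(10,0.5) probabilities at or below the observed probability = 0.021484.
Step 5: alpha = 0.1. reject H0.

n_eff = 10, pos = 1, neg = 9, p = 0.021484, reject H0.


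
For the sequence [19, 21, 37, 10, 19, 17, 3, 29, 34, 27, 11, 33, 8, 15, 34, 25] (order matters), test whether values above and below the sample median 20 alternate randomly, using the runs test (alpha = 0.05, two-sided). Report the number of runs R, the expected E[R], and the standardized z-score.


Step 1: Compute median = 20; label A = above, B = below.
Labels in order: BAABBBBAAABABBAA  (n_A = 8, n_B = 8)
Step 2: Count runs R = 8.
Step 3: Under H0 (random ordering), E[R] = 2*n_A*n_B/(n_A+n_B) + 1 = 2*8*8/16 + 1 = 9.0000.
        Var[R] = 2*n_A*n_B*(2*n_A*n_B - n_A - n_B) / ((n_A+n_B)^2 * (n_A+n_B-1)) = 14336/3840 = 3.7333.
        SD[R] = 1.9322.
Step 4: Continuity-corrected z = (R + 0.5 - E[R]) / SD[R] = (8 + 0.5 - 9.0000) / 1.9322 = -0.2588.
Step 5: Two-sided p-value via normal approximation = 2*(1 - Phi(|z|)) = 0.795809.
Step 6: alpha = 0.05. fail to reject H0.

R = 8, z = -0.2588, p = 0.795809, fail to reject H0.


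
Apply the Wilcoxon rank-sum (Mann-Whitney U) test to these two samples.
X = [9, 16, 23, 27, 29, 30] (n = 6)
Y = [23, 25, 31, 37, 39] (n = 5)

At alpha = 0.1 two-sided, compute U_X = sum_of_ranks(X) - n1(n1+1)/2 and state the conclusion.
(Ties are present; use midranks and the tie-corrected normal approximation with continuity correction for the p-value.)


Step 1: Combine and sort all 11 observations; assign midranks.
sorted (value, group): (9,X), (16,X), (23,X), (23,Y), (25,Y), (27,X), (29,X), (30,X), (31,Y), (37,Y), (39,Y)
ranks: 9->1, 16->2, 23->3.5, 23->3.5, 25->5, 27->6, 29->7, 30->8, 31->9, 37->10, 39->11
Step 2: Rank sum for X: R1 = 1 + 2 + 3.5 + 6 + 7 + 8 = 27.5.
Step 3: U_X = R1 - n1(n1+1)/2 = 27.5 - 6*7/2 = 27.5 - 21 = 6.5.
       U_Y = n1*n2 - U_X = 30 - 6.5 = 23.5.
Step 4: Ties are present, so use the tie-corrected normal approximation (with continuity correction) for the p-value.
Step 5: p-value = 0.143215; compare to alpha = 0.1. fail to reject H0.

U_X = 6.5, p = 0.143215, fail to reject H0 at alpha = 0.1.


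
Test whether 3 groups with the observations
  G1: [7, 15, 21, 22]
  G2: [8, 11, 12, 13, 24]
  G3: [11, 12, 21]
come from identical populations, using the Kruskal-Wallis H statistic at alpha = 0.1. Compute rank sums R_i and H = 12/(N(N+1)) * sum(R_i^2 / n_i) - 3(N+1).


Step 1: Combine all N = 12 observations and assign midranks.
sorted (value, group, rank): (7,G1,1), (8,G2,2), (11,G2,3.5), (11,G3,3.5), (12,G2,5.5), (12,G3,5.5), (13,G2,7), (15,G1,8), (21,G1,9.5), (21,G3,9.5), (22,G1,11), (24,G2,12)
Step 2: Sum ranks within each group.
R_1 = 29.5 (n_1 = 4)
R_2 = 30 (n_2 = 5)
R_3 = 18.5 (n_3 = 3)
Step 3: H = 12/(N(N+1)) * sum(R_i^2/n_i) - 3(N+1)
     = 12/(12*13) * (29.5^2/4 + 30^2/5 + 18.5^2/3) - 3*13
     = 0.076923 * 511.646 - 39
     = 0.357372.
Step 4: Ties present; correction factor C = 1 - 18/(12^3 - 12) = 0.989510. Corrected H = 0.357372 / 0.989510 = 0.361160.
Step 5: Under H0, H ~ chi^2(2); p-value = 0.834786.
Step 6: alpha = 0.1. fail to reject H0.

H = 0.3612, df = 2, p = 0.834786, fail to reject H0.


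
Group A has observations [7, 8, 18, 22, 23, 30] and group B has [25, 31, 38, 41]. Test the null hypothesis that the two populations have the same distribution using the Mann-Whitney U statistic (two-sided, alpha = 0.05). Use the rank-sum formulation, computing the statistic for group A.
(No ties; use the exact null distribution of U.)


Step 1: Combine and sort all 10 observations; assign midranks.
sorted (value, group): (7,X), (8,X), (18,X), (22,X), (23,X), (25,Y), (30,X), (31,Y), (38,Y), (41,Y)
ranks: 7->1, 8->2, 18->3, 22->4, 23->5, 25->6, 30->7, 31->8, 38->9, 41->10
Step 2: Rank sum for X: R1 = 1 + 2 + 3 + 4 + 5 + 7 = 22.
Step 3: U_X = R1 - n1(n1+1)/2 = 22 - 6*7/2 = 22 - 21 = 1.
       U_Y = n1*n2 - U_X = 24 - 1 = 23.
Step 4: No ties, so the exact null distribution of U (based on enumerating the C(10,6) = 210 equally likely rank assignments) gives the two-sided p-value.
Step 5: p-value = 0.019048; compare to alpha = 0.05. reject H0.

U_X = 1, p = 0.019048, reject H0 at alpha = 0.05.


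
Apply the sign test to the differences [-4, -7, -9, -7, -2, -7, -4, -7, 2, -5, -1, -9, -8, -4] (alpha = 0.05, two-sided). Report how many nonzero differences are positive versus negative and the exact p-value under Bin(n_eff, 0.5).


Step 1: Discard zero differences. Original n = 14; n_eff = number of nonzero differences = 14.
Nonzero differences (with sign): -4, -7, -9, -7, -2, -7, -4, -7, +2, -5, -1, -9, -8, -4
Step 2: Count signs: positive = 1, negative = 13.
Step 3: Under H0: P(positive) = 0.5, so the number of positives S ~ Bin(14, 0.5).
Step 4: Two-sided exact p-value = sum of Bin(14,0.5) probabilities at or below the observed probability = 0.001831.
Step 5: alpha = 0.05. reject H0.

n_eff = 14, pos = 1, neg = 13, p = 0.001831, reject H0.


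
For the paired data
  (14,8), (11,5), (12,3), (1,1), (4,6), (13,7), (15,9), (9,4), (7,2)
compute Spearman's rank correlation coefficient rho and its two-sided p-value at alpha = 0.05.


Step 1: Rank x and y separately (midranks; no ties here).
rank(x): 14->8, 11->5, 12->6, 1->1, 4->2, 13->7, 15->9, 9->4, 7->3
rank(y): 8->8, 5->5, 3->3, 1->1, 6->6, 7->7, 9->9, 4->4, 2->2
Step 2: d_i = R_x(i) - R_y(i); compute d_i^2.
  (8-8)^2=0, (5-5)^2=0, (6-3)^2=9, (1-1)^2=0, (2-6)^2=16, (7-7)^2=0, (9-9)^2=0, (4-4)^2=0, (3-2)^2=1
sum(d^2) = 26.
Step 3: rho = 1 - 6*26 / (9*(9^2 - 1)) = 1 - 156/720 = 0.783333.
Step 4: Under H0, t = rho * sqrt((n-2)/(1-rho^2)) = 3.3341 ~ t(7).
Step 5: Two-sided p-value from the t-distribution with 7 df = 0.012520.
Step 6: alpha = 0.05. reject H0.

rho = 0.7833, p = 0.012520, reject H0 at alpha = 0.05.


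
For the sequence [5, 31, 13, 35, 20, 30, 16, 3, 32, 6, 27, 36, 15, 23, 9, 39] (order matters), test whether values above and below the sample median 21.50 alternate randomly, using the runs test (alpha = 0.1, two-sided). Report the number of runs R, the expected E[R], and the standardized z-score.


Step 1: Compute median = 21.50; label A = above, B = below.
Labels in order: BABABABBABAABABA  (n_A = 8, n_B = 8)
Step 2: Count runs R = 14.
Step 3: Under H0 (random ordering), E[R] = 2*n_A*n_B/(n_A+n_B) + 1 = 2*8*8/16 + 1 = 9.0000.
        Var[R] = 2*n_A*n_B*(2*n_A*n_B - n_A - n_B) / ((n_A+n_B)^2 * (n_A+n_B-1)) = 14336/3840 = 3.7333.
        SD[R] = 1.9322.
Step 4: Continuity-corrected z = (R - 0.5 - E[R]) / SD[R] = (14 - 0.5 - 9.0000) / 1.9322 = 2.3290.
Step 5: Two-sided p-value via normal approximation = 2*(1 - Phi(|z|)) = 0.019861.
Step 6: alpha = 0.1. reject H0.

R = 14, z = 2.3290, p = 0.019861, reject H0.


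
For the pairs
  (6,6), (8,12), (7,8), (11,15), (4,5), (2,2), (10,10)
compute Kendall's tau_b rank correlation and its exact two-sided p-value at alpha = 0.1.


Step 1: Enumerate the 21 unordered pairs (i,j) with i<j and classify each by sign(x_j-x_i) * sign(y_j-y_i).
  (1,2):dx=+2,dy=+6->C; (1,3):dx=+1,dy=+2->C; (1,4):dx=+5,dy=+9->C; (1,5):dx=-2,dy=-1->C
  (1,6):dx=-4,dy=-4->C; (1,7):dx=+4,dy=+4->C; (2,3):dx=-1,dy=-4->C; (2,4):dx=+3,dy=+3->C
  (2,5):dx=-4,dy=-7->C; (2,6):dx=-6,dy=-10->C; (2,7):dx=+2,dy=-2->D; (3,4):dx=+4,dy=+7->C
  (3,5):dx=-3,dy=-3->C; (3,6):dx=-5,dy=-6->C; (3,7):dx=+3,dy=+2->C; (4,5):dx=-7,dy=-10->C
  (4,6):dx=-9,dy=-13->C; (4,7):dx=-1,dy=-5->C; (5,6):dx=-2,dy=-3->C; (5,7):dx=+6,dy=+5->C
  (6,7):dx=+8,dy=+8->C
Step 2: C = 20, D = 1, total pairs = 21.
Step 3: tau = (C - D)/(n(n-1)/2) = (20 - 1)/21 = 0.904762.
Step 4: Exact two-sided p-value (enumerate n! = 5040 permutations of y under H0): p = 0.002778.
Step 5: alpha = 0.1. reject H0.

tau_b = 0.9048 (C=20, D=1), p = 0.002778, reject H0.


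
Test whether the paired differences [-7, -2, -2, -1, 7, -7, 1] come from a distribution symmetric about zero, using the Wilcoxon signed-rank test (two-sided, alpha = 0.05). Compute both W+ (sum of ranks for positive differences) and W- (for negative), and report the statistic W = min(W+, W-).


Step 1: Drop any zero differences (none here) and take |d_i|.
|d| = [7, 2, 2, 1, 7, 7, 1]
Step 2: Midrank |d_i| (ties get averaged ranks).
ranks: |7|->6, |2|->3.5, |2|->3.5, |1|->1.5, |7|->6, |7|->6, |1|->1.5
Step 3: Attach original signs; sum ranks with positive sign and with negative sign.
W+ = 6 + 1.5 = 7.5
W- = 6 + 3.5 + 3.5 + 1.5 + 6 = 20.5
(Check: W+ + W- = 28 should equal n(n+1)/2 = 28.)
Step 4: Test statistic W = min(W+, W-) = 7.5.
Step 5: Ties in |d|, so use the tie-corrected normal approximation.
        E[W] = n(n+1)/4 = 7*8/4 = 14.
        Tie groups: |d|=1 (t=2), |d|=2 (t=2), |d|=7 (t=3); sum(t^3 - t) = 36.
        Var[W] = n(n+1)(2n+1)/24 - sum(t^3-t)/48 = 840/24 - 36/48 = 34.25.
        z = (W - E[W]) / sqrt(Var[W]) = (7.5 - 14) / 5.8523 = -1.1107.
        Two-sided p = 2*Phi(z) = 0.266713.
Step 6: alpha = 0.05. fail to reject H0.

W+ = 7.5, W- = 20.5, W = min = 7.5, p = 0.266713, fail to reject H0.


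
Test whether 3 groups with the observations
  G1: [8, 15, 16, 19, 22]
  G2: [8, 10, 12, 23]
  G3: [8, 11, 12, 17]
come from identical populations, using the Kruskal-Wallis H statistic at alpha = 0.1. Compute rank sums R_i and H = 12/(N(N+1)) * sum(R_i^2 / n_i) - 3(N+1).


Step 1: Combine all N = 13 observations and assign midranks.
sorted (value, group, rank): (8,G1,2), (8,G2,2), (8,G3,2), (10,G2,4), (11,G3,5), (12,G2,6.5), (12,G3,6.5), (15,G1,8), (16,G1,9), (17,G3,10), (19,G1,11), (22,G1,12), (23,G2,13)
Step 2: Sum ranks within each group.
R_1 = 42 (n_1 = 5)
R_2 = 25.5 (n_2 = 4)
R_3 = 23.5 (n_3 = 4)
Step 3: H = 12/(N(N+1)) * sum(R_i^2/n_i) - 3(N+1)
     = 12/(13*14) * (42^2/5 + 25.5^2/4 + 23.5^2/4) - 3*14
     = 0.065934 * 653.425 - 42
     = 1.082967.
Step 4: Ties present; correction factor C = 1 - 30/(13^3 - 13) = 0.986264. Corrected H = 1.082967 / 0.986264 = 1.098050.
Step 5: Under H0, H ~ chi^2(2); p-value = 0.577513.
Step 6: alpha = 0.1. fail to reject H0.

H = 1.0981, df = 2, p = 0.577513, fail to reject H0.


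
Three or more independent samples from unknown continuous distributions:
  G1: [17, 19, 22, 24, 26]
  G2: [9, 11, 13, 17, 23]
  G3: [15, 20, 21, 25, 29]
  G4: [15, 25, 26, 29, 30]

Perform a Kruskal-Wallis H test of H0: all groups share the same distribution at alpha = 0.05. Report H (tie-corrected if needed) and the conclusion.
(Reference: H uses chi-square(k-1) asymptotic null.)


Step 1: Combine all N = 20 observations and assign midranks.
sorted (value, group, rank): (9,G2,1), (11,G2,2), (13,G2,3), (15,G3,4.5), (15,G4,4.5), (17,G1,6.5), (17,G2,6.5), (19,G1,8), (20,G3,9), (21,G3,10), (22,G1,11), (23,G2,12), (24,G1,13), (25,G3,14.5), (25,G4,14.5), (26,G1,16.5), (26,G4,16.5), (29,G3,18.5), (29,G4,18.5), (30,G4,20)
Step 2: Sum ranks within each group.
R_1 = 55 (n_1 = 5)
R_2 = 24.5 (n_2 = 5)
R_3 = 56.5 (n_3 = 5)
R_4 = 74 (n_4 = 5)
Step 3: H = 12/(N(N+1)) * sum(R_i^2/n_i) - 3(N+1)
     = 12/(20*21) * (55^2/5 + 24.5^2/5 + 56.5^2/5 + 74^2/5) - 3*21
     = 0.028571 * 2458.7 - 63
     = 7.248571.
Step 4: Ties present; correction factor C = 1 - 30/(20^3 - 20) = 0.996241. Corrected H = 7.248571 / 0.996241 = 7.275925.
Step 5: Under H0, H ~ chi^2(3); p-value = 0.063604.
Step 6: alpha = 0.05. fail to reject H0.

H = 7.2759, df = 3, p = 0.063604, fail to reject H0.


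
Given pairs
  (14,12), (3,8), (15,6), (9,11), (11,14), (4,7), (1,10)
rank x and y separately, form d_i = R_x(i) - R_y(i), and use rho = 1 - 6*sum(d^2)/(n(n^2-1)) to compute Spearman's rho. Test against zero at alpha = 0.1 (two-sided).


Step 1: Rank x and y separately (midranks; no ties here).
rank(x): 14->6, 3->2, 15->7, 9->4, 11->5, 4->3, 1->1
rank(y): 12->6, 8->3, 6->1, 11->5, 14->7, 7->2, 10->4
Step 2: d_i = R_x(i) - R_y(i); compute d_i^2.
  (6-6)^2=0, (2-3)^2=1, (7-1)^2=36, (4-5)^2=1, (5-7)^2=4, (3-2)^2=1, (1-4)^2=9
sum(d^2) = 52.
Step 3: rho = 1 - 6*52 / (7*(7^2 - 1)) = 1 - 312/336 = 0.071429.
Step 4: Under H0, t = rho * sqrt((n-2)/(1-rho^2)) = 0.1601 ~ t(5).
Step 5: Two-sided p-value from the t-distribution with 5 df = 0.879048.
Step 6: alpha = 0.1. fail to reject H0.

rho = 0.0714, p = 0.879048, fail to reject H0 at alpha = 0.1.


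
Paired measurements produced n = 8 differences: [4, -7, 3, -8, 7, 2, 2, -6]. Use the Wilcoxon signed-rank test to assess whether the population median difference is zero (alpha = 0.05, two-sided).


Step 1: Drop any zero differences (none here) and take |d_i|.
|d| = [4, 7, 3, 8, 7, 2, 2, 6]
Step 2: Midrank |d_i| (ties get averaged ranks).
ranks: |4|->4, |7|->6.5, |3|->3, |8|->8, |7|->6.5, |2|->1.5, |2|->1.5, |6|->5
Step 3: Attach original signs; sum ranks with positive sign and with negative sign.
W+ = 4 + 3 + 6.5 + 1.5 + 1.5 = 16.5
W- = 6.5 + 8 + 5 = 19.5
(Check: W+ + W- = 36 should equal n(n+1)/2 = 36.)
Step 4: Test statistic W = min(W+, W-) = 16.5.
Step 5: Ties in |d|, so use the tie-corrected normal approximation.
        E[W] = n(n+1)/4 = 8*9/4 = 18.
        Tie groups: |d|=2 (t=2), |d|=7 (t=2); sum(t^3 - t) = 12.
        Var[W] = n(n+1)(2n+1)/24 - sum(t^3-t)/48 = 1224/24 - 12/48 = 50.75.
        z = (W - E[W]) / sqrt(Var[W]) = (16.5 - 18) / 7.1239 = -0.2106.
        Two-sided p = 2*Phi(z) = 0.833232.
Step 6: alpha = 0.05. fail to reject H0.

W+ = 16.5, W- = 19.5, W = min = 16.5, p = 0.833232, fail to reject H0.


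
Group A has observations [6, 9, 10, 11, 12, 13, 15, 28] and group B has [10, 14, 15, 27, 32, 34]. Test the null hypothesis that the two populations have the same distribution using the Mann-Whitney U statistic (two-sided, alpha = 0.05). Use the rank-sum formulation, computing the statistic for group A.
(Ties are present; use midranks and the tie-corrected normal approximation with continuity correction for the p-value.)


Step 1: Combine and sort all 14 observations; assign midranks.
sorted (value, group): (6,X), (9,X), (10,X), (10,Y), (11,X), (12,X), (13,X), (14,Y), (15,X), (15,Y), (27,Y), (28,X), (32,Y), (34,Y)
ranks: 6->1, 9->2, 10->3.5, 10->3.5, 11->5, 12->6, 13->7, 14->8, 15->9.5, 15->9.5, 27->11, 28->12, 32->13, 34->14
Step 2: Rank sum for X: R1 = 1 + 2 + 3.5 + 5 + 6 + 7 + 9.5 + 12 = 46.
Step 3: U_X = R1 - n1(n1+1)/2 = 46 - 8*9/2 = 46 - 36 = 10.
       U_Y = n1*n2 - U_X = 48 - 10 = 38.
Step 4: Ties are present, so use the tie-corrected normal approximation (with continuity correction) for the p-value.
Step 5: p-value = 0.080692; compare to alpha = 0.05. fail to reject H0.

U_X = 10, p = 0.080692, fail to reject H0 at alpha = 0.05.


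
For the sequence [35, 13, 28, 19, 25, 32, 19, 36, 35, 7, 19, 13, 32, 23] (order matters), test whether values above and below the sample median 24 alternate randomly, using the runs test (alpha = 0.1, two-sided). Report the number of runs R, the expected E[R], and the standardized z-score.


Step 1: Compute median = 24; label A = above, B = below.
Labels in order: ABABAABAABBBAB  (n_A = 7, n_B = 7)
Step 2: Count runs R = 10.
Step 3: Under H0 (random ordering), E[R] = 2*n_A*n_B/(n_A+n_B) + 1 = 2*7*7/14 + 1 = 8.0000.
        Var[R] = 2*n_A*n_B*(2*n_A*n_B - n_A - n_B) / ((n_A+n_B)^2 * (n_A+n_B-1)) = 8232/2548 = 3.2308.
        SD[R] = 1.7974.
Step 4: Continuity-corrected z = (R - 0.5 - E[R]) / SD[R] = (10 - 0.5 - 8.0000) / 1.7974 = 0.8345.
Step 5: Two-sided p-value via normal approximation = 2*(1 - Phi(|z|)) = 0.403986.
Step 6: alpha = 0.1. fail to reject H0.

R = 10, z = 0.8345, p = 0.403986, fail to reject H0.


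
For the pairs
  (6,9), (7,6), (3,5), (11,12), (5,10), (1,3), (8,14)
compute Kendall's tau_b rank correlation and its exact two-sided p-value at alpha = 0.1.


Step 1: Enumerate the 21 unordered pairs (i,j) with i<j and classify each by sign(x_j-x_i) * sign(y_j-y_i).
  (1,2):dx=+1,dy=-3->D; (1,3):dx=-3,dy=-4->C; (1,4):dx=+5,dy=+3->C; (1,5):dx=-1,dy=+1->D
  (1,6):dx=-5,dy=-6->C; (1,7):dx=+2,dy=+5->C; (2,3):dx=-4,dy=-1->C; (2,4):dx=+4,dy=+6->C
  (2,5):dx=-2,dy=+4->D; (2,6):dx=-6,dy=-3->C; (2,7):dx=+1,dy=+8->C; (3,4):dx=+8,dy=+7->C
  (3,5):dx=+2,dy=+5->C; (3,6):dx=-2,dy=-2->C; (3,7):dx=+5,dy=+9->C; (4,5):dx=-6,dy=-2->C
  (4,6):dx=-10,dy=-9->C; (4,7):dx=-3,dy=+2->D; (5,6):dx=-4,dy=-7->C; (5,7):dx=+3,dy=+4->C
  (6,7):dx=+7,dy=+11->C
Step 2: C = 17, D = 4, total pairs = 21.
Step 3: tau = (C - D)/(n(n-1)/2) = (17 - 4)/21 = 0.619048.
Step 4: Exact two-sided p-value (enumerate n! = 5040 permutations of y under H0): p = 0.069048.
Step 5: alpha = 0.1. reject H0.

tau_b = 0.6190 (C=17, D=4), p = 0.069048, reject H0.


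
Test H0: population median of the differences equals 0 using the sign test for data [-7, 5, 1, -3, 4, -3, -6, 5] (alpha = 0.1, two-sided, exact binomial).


Step 1: Discard zero differences. Original n = 8; n_eff = number of nonzero differences = 8.
Nonzero differences (with sign): -7, +5, +1, -3, +4, -3, -6, +5
Step 2: Count signs: positive = 4, negative = 4.
Step 3: Under H0: P(positive) = 0.5, so the number of positives S ~ Bin(8, 0.5).
Step 4: Two-sided exact p-value = sum of Bin(8,0.5) probabilities at or below the observed probability = 1.000000.
Step 5: alpha = 0.1. fail to reject H0.

n_eff = 8, pos = 4, neg = 4, p = 1.000000, fail to reject H0.


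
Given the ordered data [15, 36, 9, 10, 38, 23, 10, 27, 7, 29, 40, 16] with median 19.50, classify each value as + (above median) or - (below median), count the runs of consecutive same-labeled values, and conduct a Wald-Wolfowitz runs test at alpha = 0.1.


Step 1: Compute median = 19.50; label A = above, B = below.
Labels in order: BABBAABABAAB  (n_A = 6, n_B = 6)
Step 2: Count runs R = 9.
Step 3: Under H0 (random ordering), E[R] = 2*n_A*n_B/(n_A+n_B) + 1 = 2*6*6/12 + 1 = 7.0000.
        Var[R] = 2*n_A*n_B*(2*n_A*n_B - n_A - n_B) / ((n_A+n_B)^2 * (n_A+n_B-1)) = 4320/1584 = 2.7273.
        SD[R] = 1.6514.
Step 4: Continuity-corrected z = (R - 0.5 - E[R]) / SD[R] = (9 - 0.5 - 7.0000) / 1.6514 = 0.9083.
Step 5: Two-sided p-value via normal approximation = 2*(1 - Phi(|z|)) = 0.363722.
Step 6: alpha = 0.1. fail to reject H0.

R = 9, z = 0.9083, p = 0.363722, fail to reject H0.


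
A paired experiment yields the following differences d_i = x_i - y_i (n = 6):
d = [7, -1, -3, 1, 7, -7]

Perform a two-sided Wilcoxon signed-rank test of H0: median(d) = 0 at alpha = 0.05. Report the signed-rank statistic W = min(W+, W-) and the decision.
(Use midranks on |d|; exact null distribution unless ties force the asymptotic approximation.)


Step 1: Drop any zero differences (none here) and take |d_i|.
|d| = [7, 1, 3, 1, 7, 7]
Step 2: Midrank |d_i| (ties get averaged ranks).
ranks: |7|->5, |1|->1.5, |3|->3, |1|->1.5, |7|->5, |7|->5
Step 3: Attach original signs; sum ranks with positive sign and with negative sign.
W+ = 5 + 1.5 + 5 = 11.5
W- = 1.5 + 3 + 5 = 9.5
(Check: W+ + W- = 21 should equal n(n+1)/2 = 21.)
Step 4: Test statistic W = min(W+, W-) = 9.5.
Step 5: Ties in |d|, so use the tie-corrected normal approximation.
        E[W] = n(n+1)/4 = 6*7/4 = 10.5.
        Tie groups: |d|=1 (t=2), |d|=7 (t=3); sum(t^3 - t) = 30.
        Var[W] = n(n+1)(2n+1)/24 - sum(t^3-t)/48 = 546/24 - 30/48 = 22.125.
        z = (W - E[W]) / sqrt(Var[W]) = (9.5 - 10.5) / 4.7037 = -0.2126.
        Two-sided p = 2*Phi(z) = 0.831641.
Step 6: alpha = 0.05. fail to reject H0.

W+ = 11.5, W- = 9.5, W = min = 9.5, p = 0.831641, fail to reject H0.


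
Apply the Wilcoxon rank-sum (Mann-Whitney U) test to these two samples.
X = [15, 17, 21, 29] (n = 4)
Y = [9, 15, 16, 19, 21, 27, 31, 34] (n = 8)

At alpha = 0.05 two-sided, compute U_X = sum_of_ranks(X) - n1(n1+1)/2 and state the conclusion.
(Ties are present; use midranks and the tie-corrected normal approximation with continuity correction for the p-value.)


Step 1: Combine and sort all 12 observations; assign midranks.
sorted (value, group): (9,Y), (15,X), (15,Y), (16,Y), (17,X), (19,Y), (21,X), (21,Y), (27,Y), (29,X), (31,Y), (34,Y)
ranks: 9->1, 15->2.5, 15->2.5, 16->4, 17->5, 19->6, 21->7.5, 21->7.5, 27->9, 29->10, 31->11, 34->12
Step 2: Rank sum for X: R1 = 2.5 + 5 + 7.5 + 10 = 25.
Step 3: U_X = R1 - n1(n1+1)/2 = 25 - 4*5/2 = 25 - 10 = 15.
       U_Y = n1*n2 - U_X = 32 - 15 = 17.
Step 4: Ties are present, so use the tie-corrected normal approximation (with continuity correction) for the p-value.
Step 5: p-value = 0.932087; compare to alpha = 0.05. fail to reject H0.

U_X = 15, p = 0.932087, fail to reject H0 at alpha = 0.05.


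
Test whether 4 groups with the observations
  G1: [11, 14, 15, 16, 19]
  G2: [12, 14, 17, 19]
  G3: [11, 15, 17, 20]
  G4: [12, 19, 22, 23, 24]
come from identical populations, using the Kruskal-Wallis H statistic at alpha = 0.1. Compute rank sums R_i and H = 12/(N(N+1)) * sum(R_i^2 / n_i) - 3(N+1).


Step 1: Combine all N = 18 observations and assign midranks.
sorted (value, group, rank): (11,G1,1.5), (11,G3,1.5), (12,G2,3.5), (12,G4,3.5), (14,G1,5.5), (14,G2,5.5), (15,G1,7.5), (15,G3,7.5), (16,G1,9), (17,G2,10.5), (17,G3,10.5), (19,G1,13), (19,G2,13), (19,G4,13), (20,G3,15), (22,G4,16), (23,G4,17), (24,G4,18)
Step 2: Sum ranks within each group.
R_1 = 36.5 (n_1 = 5)
R_2 = 32.5 (n_2 = 4)
R_3 = 34.5 (n_3 = 4)
R_4 = 67.5 (n_4 = 5)
Step 3: H = 12/(N(N+1)) * sum(R_i^2/n_i) - 3(N+1)
     = 12/(18*19) * (36.5^2/5 + 32.5^2/4 + 34.5^2/4 + 67.5^2/5) - 3*19
     = 0.035088 * 1739.33 - 57
     = 4.028947.
Step 4: Ties present; correction factor C = 1 - 54/(18^3 - 18) = 0.990712. Corrected H = 4.028947 / 0.990712 = 4.066719.
Step 5: Under H0, H ~ chi^2(3); p-value = 0.254349.
Step 6: alpha = 0.1. fail to reject H0.

H = 4.0667, df = 3, p = 0.254349, fail to reject H0.


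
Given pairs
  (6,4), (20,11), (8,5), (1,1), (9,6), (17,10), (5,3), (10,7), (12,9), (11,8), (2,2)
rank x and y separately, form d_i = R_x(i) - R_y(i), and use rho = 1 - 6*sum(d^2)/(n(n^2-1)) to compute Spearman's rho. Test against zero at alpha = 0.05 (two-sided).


Step 1: Rank x and y separately (midranks; no ties here).
rank(x): 6->4, 20->11, 8->5, 1->1, 9->6, 17->10, 5->3, 10->7, 12->9, 11->8, 2->2
rank(y): 4->4, 11->11, 5->5, 1->1, 6->6, 10->10, 3->3, 7->7, 9->9, 8->8, 2->2
Step 2: d_i = R_x(i) - R_y(i); compute d_i^2.
  (4-4)^2=0, (11-11)^2=0, (5-5)^2=0, (1-1)^2=0, (6-6)^2=0, (10-10)^2=0, (3-3)^2=0, (7-7)^2=0, (9-9)^2=0, (8-8)^2=0, (2-2)^2=0
sum(d^2) = 0.
Step 3: rho = 1 - 6*0 / (11*(11^2 - 1)) = 1 - 0/1320 = 1.000000.
Step 5: Two-sided p-value from the t-distribution with 9 df = 0.000000.
Step 6: alpha = 0.05. reject H0.

rho = 1.0000, p = 0.000000, reject H0 at alpha = 0.05.


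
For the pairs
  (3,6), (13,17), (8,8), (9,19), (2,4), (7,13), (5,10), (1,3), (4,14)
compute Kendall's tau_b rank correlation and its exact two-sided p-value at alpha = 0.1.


Step 1: Enumerate the 36 unordered pairs (i,j) with i<j and classify each by sign(x_j-x_i) * sign(y_j-y_i).
  (1,2):dx=+10,dy=+11->C; (1,3):dx=+5,dy=+2->C; (1,4):dx=+6,dy=+13->C; (1,5):dx=-1,dy=-2->C
  (1,6):dx=+4,dy=+7->C; (1,7):dx=+2,dy=+4->C; (1,8):dx=-2,dy=-3->C; (1,9):dx=+1,dy=+8->C
  (2,3):dx=-5,dy=-9->C; (2,4):dx=-4,dy=+2->D; (2,5):dx=-11,dy=-13->C; (2,6):dx=-6,dy=-4->C
  (2,7):dx=-8,dy=-7->C; (2,8):dx=-12,dy=-14->C; (2,9):dx=-9,dy=-3->C; (3,4):dx=+1,dy=+11->C
  (3,5):dx=-6,dy=-4->C; (3,6):dx=-1,dy=+5->D; (3,7):dx=-3,dy=+2->D; (3,8):dx=-7,dy=-5->C
  (3,9):dx=-4,dy=+6->D; (4,5):dx=-7,dy=-15->C; (4,6):dx=-2,dy=-6->C; (4,7):dx=-4,dy=-9->C
  (4,8):dx=-8,dy=-16->C; (4,9):dx=-5,dy=-5->C; (5,6):dx=+5,dy=+9->C; (5,7):dx=+3,dy=+6->C
  (5,8):dx=-1,dy=-1->C; (5,9):dx=+2,dy=+10->C; (6,7):dx=-2,dy=-3->C; (6,8):dx=-6,dy=-10->C
  (6,9):dx=-3,dy=+1->D; (7,8):dx=-4,dy=-7->C; (7,9):dx=-1,dy=+4->D; (8,9):dx=+3,dy=+11->C
Step 2: C = 30, D = 6, total pairs = 36.
Step 3: tau = (C - D)/(n(n-1)/2) = (30 - 6)/36 = 0.666667.
Step 4: Exact two-sided p-value (enumerate n! = 362880 permutations of y under H0): p = 0.012665.
Step 5: alpha = 0.1. reject H0.

tau_b = 0.6667 (C=30, D=6), p = 0.012665, reject H0.


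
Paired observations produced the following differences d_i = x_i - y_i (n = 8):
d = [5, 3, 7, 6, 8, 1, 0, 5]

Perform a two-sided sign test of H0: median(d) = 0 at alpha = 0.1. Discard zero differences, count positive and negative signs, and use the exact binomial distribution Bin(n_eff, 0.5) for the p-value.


Step 1: Discard zero differences. Original n = 8; n_eff = number of nonzero differences = 7.
Nonzero differences (with sign): +5, +3, +7, +6, +8, +1, +5
Step 2: Count signs: positive = 7, negative = 0.
Step 3: Under H0: P(positive) = 0.5, so the number of positives S ~ Bin(7, 0.5).
Step 4: Two-sided exact p-value = sum of Bin(7,0.5) probabilities at or below the observed probability = 0.015625.
Step 5: alpha = 0.1. reject H0.

n_eff = 7, pos = 7, neg = 0, p = 0.015625, reject H0.


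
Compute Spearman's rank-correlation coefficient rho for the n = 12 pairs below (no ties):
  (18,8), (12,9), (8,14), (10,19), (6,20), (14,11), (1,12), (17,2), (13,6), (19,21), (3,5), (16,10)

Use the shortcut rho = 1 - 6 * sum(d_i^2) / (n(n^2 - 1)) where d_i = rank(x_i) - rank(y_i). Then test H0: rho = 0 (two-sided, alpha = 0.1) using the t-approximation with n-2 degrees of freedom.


Step 1: Rank x and y separately (midranks; no ties here).
rank(x): 18->11, 12->6, 8->4, 10->5, 6->3, 14->8, 1->1, 17->10, 13->7, 19->12, 3->2, 16->9
rank(y): 8->4, 9->5, 14->9, 19->10, 20->11, 11->7, 12->8, 2->1, 6->3, 21->12, 5->2, 10->6
Step 2: d_i = R_x(i) - R_y(i); compute d_i^2.
  (11-4)^2=49, (6-5)^2=1, (4-9)^2=25, (5-10)^2=25, (3-11)^2=64, (8-7)^2=1, (1-8)^2=49, (10-1)^2=81, (7-3)^2=16, (12-12)^2=0, (2-2)^2=0, (9-6)^2=9
sum(d^2) = 320.
Step 3: rho = 1 - 6*320 / (12*(12^2 - 1)) = 1 - 1920/1716 = -0.118881.
Step 4: Under H0, t = rho * sqrt((n-2)/(1-rho^2)) = -0.3786 ~ t(10).
Step 5: Two-sided p-value from the t-distribution with 10 df = 0.712884.
Step 6: alpha = 0.1. fail to reject H0.

rho = -0.1189, p = 0.712884, fail to reject H0 at alpha = 0.1.


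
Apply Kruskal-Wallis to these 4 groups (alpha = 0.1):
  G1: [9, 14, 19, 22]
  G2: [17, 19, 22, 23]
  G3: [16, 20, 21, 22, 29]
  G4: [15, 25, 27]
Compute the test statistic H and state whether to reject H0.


Step 1: Combine all N = 16 observations and assign midranks.
sorted (value, group, rank): (9,G1,1), (14,G1,2), (15,G4,3), (16,G3,4), (17,G2,5), (19,G1,6.5), (19,G2,6.5), (20,G3,8), (21,G3,9), (22,G1,11), (22,G2,11), (22,G3,11), (23,G2,13), (25,G4,14), (27,G4,15), (29,G3,16)
Step 2: Sum ranks within each group.
R_1 = 20.5 (n_1 = 4)
R_2 = 35.5 (n_2 = 4)
R_3 = 48 (n_3 = 5)
R_4 = 32 (n_4 = 3)
Step 3: H = 12/(N(N+1)) * sum(R_i^2/n_i) - 3(N+1)
     = 12/(16*17) * (20.5^2/4 + 35.5^2/4 + 48^2/5 + 32^2/3) - 3*17
     = 0.044118 * 1222.26 - 51
     = 2.923162.
Step 4: Ties present; correction factor C = 1 - 30/(16^3 - 16) = 0.992647. Corrected H = 2.923162 / 0.992647 = 2.944815.
Step 5: Under H0, H ~ chi^2(3); p-value = 0.400212.
Step 6: alpha = 0.1. fail to reject H0.

H = 2.9448, df = 3, p = 0.400212, fail to reject H0.
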